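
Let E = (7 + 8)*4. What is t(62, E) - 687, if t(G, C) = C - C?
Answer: -687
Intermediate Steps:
E = 60 (E = 15*4 = 60)
t(G, C) = 0
t(62, E) - 687 = 0 - 687 = -687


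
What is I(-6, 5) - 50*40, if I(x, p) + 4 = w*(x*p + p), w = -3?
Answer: -1929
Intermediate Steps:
I(x, p) = -4 - 3*p - 3*p*x (I(x, p) = -4 - 3*(x*p + p) = -4 - 3*(p*x + p) = -4 - 3*(p + p*x) = -4 + (-3*p - 3*p*x) = -4 - 3*p - 3*p*x)
I(-6, 5) - 50*40 = (-4 - 3*5 - 3*5*(-6)) - 50*40 = (-4 - 15 + 90) - 2000 = 71 - 2000 = -1929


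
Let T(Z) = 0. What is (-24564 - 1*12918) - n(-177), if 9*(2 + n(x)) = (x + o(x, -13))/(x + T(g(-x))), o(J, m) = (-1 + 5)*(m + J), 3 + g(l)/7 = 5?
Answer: -59706577/1593 ≈ -37481.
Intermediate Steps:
g(l) = 14 (g(l) = -21 + 7*5 = -21 + 35 = 14)
o(J, m) = 4*J + 4*m (o(J, m) = 4*(J + m) = 4*J + 4*m)
n(x) = -2 + (-52 + 5*x)/(9*x) (n(x) = -2 + ((x + (4*x + 4*(-13)))/(x + 0))/9 = -2 + ((x + (4*x - 52))/x)/9 = -2 + ((x + (-52 + 4*x))/x)/9 = -2 + ((-52 + 5*x)/x)/9 = -2 + (-52 + 5*x)/(9*x))
(-24564 - 1*12918) - n(-177) = (-24564 - 1*12918) - 13*(-4 - 1*(-177))/(9*(-177)) = (-24564 - 12918) - 13*(-1)*(-4 + 177)/(9*177) = -37482 - 13*(-1)*173/(9*177) = -37482 - 1*(-2249/1593) = -37482 + 2249/1593 = -59706577/1593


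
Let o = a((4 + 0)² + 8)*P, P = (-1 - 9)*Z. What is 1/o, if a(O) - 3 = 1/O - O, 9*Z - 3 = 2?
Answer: 108/12575 ≈ 0.0085885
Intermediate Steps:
Z = 5/9 (Z = ⅓ + (⅑)*2 = ⅓ + 2/9 = 5/9 ≈ 0.55556)
a(O) = 3 + 1/O - O (a(O) = 3 + (1/O - O) = 3 + 1/O - O)
P = -50/9 (P = (-1 - 9)*(5/9) = -10*5/9 = -50/9 ≈ -5.5556)
o = 12575/108 (o = (3 + 1/((4 + 0)² + 8) - ((4 + 0)² + 8))*(-50/9) = (3 + 1/(4² + 8) - (4² + 8))*(-50/9) = (3 + 1/(16 + 8) - (16 + 8))*(-50/9) = (3 + 1/24 - 1*24)*(-50/9) = (3 + 1/24 - 24)*(-50/9) = -503/24*(-50/9) = 12575/108 ≈ 116.44)
1/o = 1/(12575/108) = 108/12575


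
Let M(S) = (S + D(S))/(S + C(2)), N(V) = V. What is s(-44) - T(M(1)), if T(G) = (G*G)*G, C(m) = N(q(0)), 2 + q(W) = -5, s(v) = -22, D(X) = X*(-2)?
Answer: -4753/216 ≈ -22.005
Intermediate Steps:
D(X) = -2*X
q(W) = -7 (q(W) = -2 - 5 = -7)
C(m) = -7
M(S) = -S/(-7 + S) (M(S) = (S - 2*S)/(S - 7) = (-S)/(-7 + S) = -S/(-7 + S))
T(G) = G**3 (T(G) = G**2*G = G**3)
s(-44) - T(M(1)) = -22 - (-1*1/(-7 + 1))**3 = -22 - (-1*1/(-6))**3 = -22 - (-1*1*(-1/6))**3 = -22 - (1/6)**3 = -22 - 1*1/216 = -22 - 1/216 = -4753/216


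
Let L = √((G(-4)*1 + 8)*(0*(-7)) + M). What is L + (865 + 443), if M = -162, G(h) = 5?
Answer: 1308 + 9*I*√2 ≈ 1308.0 + 12.728*I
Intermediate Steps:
L = 9*I*√2 (L = √((5*1 + 8)*(0*(-7)) - 162) = √((5 + 8)*0 - 162) = √(13*0 - 162) = √(0 - 162) = √(-162) = 9*I*√2 ≈ 12.728*I)
L + (865 + 443) = 9*I*√2 + (865 + 443) = 9*I*√2 + 1308 = 1308 + 9*I*√2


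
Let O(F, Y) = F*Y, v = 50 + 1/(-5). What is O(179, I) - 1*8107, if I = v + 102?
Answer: 95326/5 ≈ 19065.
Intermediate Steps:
v = 249/5 (v = 50 - ⅕ = 249/5 ≈ 49.800)
I = 759/5 (I = 249/5 + 102 = 759/5 ≈ 151.80)
O(179, I) - 1*8107 = 179*(759/5) - 1*8107 = 135861/5 - 8107 = 95326/5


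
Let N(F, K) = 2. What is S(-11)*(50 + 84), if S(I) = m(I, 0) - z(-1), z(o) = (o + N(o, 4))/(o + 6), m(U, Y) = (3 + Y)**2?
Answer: 5896/5 ≈ 1179.2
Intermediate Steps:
z(o) = (2 + o)/(6 + o) (z(o) = (o + 2)/(o + 6) = (2 + o)/(6 + o))
S(I) = 44/5 (S(I) = (3 + 0)**2 - (2 - 1)/(6 - 1) = 3**2 - 1/5 = 9 - 1/5 = 44/5)
S(-11)*(50 + 84) = 44*(50 + 84)/5 = (44/5)*134 = 5896/5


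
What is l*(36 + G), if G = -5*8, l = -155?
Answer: 620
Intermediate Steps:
G = -40
l*(36 + G) = -155*(36 - 40) = -155*(-4) = 620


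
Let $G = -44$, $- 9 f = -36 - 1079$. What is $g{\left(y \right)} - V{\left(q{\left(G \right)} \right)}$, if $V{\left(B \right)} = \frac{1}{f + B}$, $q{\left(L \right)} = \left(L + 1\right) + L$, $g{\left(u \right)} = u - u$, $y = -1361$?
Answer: $- \frac{9}{332} \approx -0.027108$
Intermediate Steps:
$g{\left(u \right)} = 0$
$f = \frac{1115}{9}$ ($f = - \frac{-36 - 1079}{9} = \left(- \frac{1}{9}\right) \left(-1115\right) = \frac{1115}{9} \approx 123.89$)
$q{\left(L \right)} = 1 + 2 L$ ($q{\left(L \right)} = \left(1 + L\right) + L = 1 + 2 L$)
$V{\left(B \right)} = \frac{1}{\frac{1115}{9} + B}$
$g{\left(y \right)} - V{\left(q{\left(G \right)} \right)} = 0 - \frac{9}{1115 + 9 \left(1 + 2 \left(-44\right)\right)} = 0 - \frac{9}{1115 + 9 \left(1 - 88\right)} = 0 - \frac{9}{1115 + 9 \left(-87\right)} = 0 - \frac{9}{1115 - 783} = 0 - \frac{9}{332} = - \frac{9}{332}$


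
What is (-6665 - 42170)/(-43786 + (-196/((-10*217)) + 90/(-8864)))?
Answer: 33547691600/30079175487 ≈ 1.1153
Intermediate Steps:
(-6665 - 42170)/(-43786 + (-196/((-10*217)) + 90/(-8864))) = -48835/(-43786 + (-196/(-2170) + 90*(-1/8864))) = -48835/(-43786 + (-196*(-1/2170) - 45/4432)) = -48835/(-43786 + (14/155 - 45/4432)) = -48835/(-43786 + 55073/686960) = -48835/(-30079175487/686960) = -48835*(-686960/30079175487) = 33547691600/30079175487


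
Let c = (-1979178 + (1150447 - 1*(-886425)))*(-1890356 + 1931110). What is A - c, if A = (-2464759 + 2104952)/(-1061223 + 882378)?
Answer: -420511322546413/178845 ≈ -2.3513e+9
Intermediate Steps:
A = 359807/178845 (A = -359807/(-178845) = -359807*(-1/178845) = 359807/178845 ≈ 2.0118)
c = 2351261276 (c = (-1979178 + (1150447 + 886425))*40754 = (-1979178 + 2036872)*40754 = 57694*40754 = 2351261276)
A - c = 359807/178845 - 1*2351261276 = 359807/178845 - 2351261276 = -420511322546413/178845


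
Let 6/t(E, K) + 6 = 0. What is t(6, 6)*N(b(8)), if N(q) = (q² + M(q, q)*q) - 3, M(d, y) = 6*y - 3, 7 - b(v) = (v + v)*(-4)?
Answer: -35071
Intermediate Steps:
b(v) = 7 + 8*v (b(v) = 7 - (v + v)*(-4) = 7 - 2*v*(-4) = 7 - (-8)*v = 7 + 8*v)
M(d, y) = -3 + 6*y
t(E, K) = -1 (t(E, K) = 6/(-6 + 0) = 6/(-6) = 6*(-⅙) = -1)
N(q) = -3 + q² + q*(-3 + 6*q) (N(q) = (q² + (-3 + 6*q)*q) - 3 = (q² + q*(-3 + 6*q)) - 3 = -3 + q² + q*(-3 + 6*q))
t(6, 6)*N(b(8)) = -(-3 - 3*(7 + 8*8) + 7*(7 + 8*8)²) = -(-3 - 3*(7 + 64) + 7*(7 + 64)²) = -(-3 - 3*71 + 7*71²) = -(-3 - 213 + 7*5041) = -(-3 - 213 + 35287) = -1*35071 = -35071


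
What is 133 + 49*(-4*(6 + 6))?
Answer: -2219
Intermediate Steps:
133 + 49*(-4*(6 + 6)) = 133 + 49*(-4*12) = 133 + 49*(-48) = 133 - 2352 = -2219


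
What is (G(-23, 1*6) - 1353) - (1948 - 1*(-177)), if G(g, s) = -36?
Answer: -3514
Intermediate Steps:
(G(-23, 1*6) - 1353) - (1948 - 1*(-177)) = (-36 - 1353) - (1948 - 1*(-177)) = -1389 - (1948 + 177) = -1389 - 1*2125 = -1389 - 2125 = -3514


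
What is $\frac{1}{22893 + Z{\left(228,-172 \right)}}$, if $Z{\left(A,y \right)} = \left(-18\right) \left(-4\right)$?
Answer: $\frac{1}{22965} \approx 4.3545 \cdot 10^{-5}$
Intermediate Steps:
$Z{\left(A,y \right)} = 72$
$\frac{1}{22893 + Z{\left(228,-172 \right)}} = \frac{1}{22893 + 72} = \frac{1}{22965}$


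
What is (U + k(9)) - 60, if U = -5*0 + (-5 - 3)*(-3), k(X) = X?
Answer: -27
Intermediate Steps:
U = 24 (U = 0 - 8*(-3) = 0 + 24 = 24)
(U + k(9)) - 60 = (24 + 9) - 60 = 33 - 60 = -27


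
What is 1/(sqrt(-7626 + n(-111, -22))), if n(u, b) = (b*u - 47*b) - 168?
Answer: -I*sqrt(4318)/4318 ≈ -0.015218*I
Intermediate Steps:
n(u, b) = -168 - 47*b + b*u (n(u, b) = (-47*b + b*u) - 168 = -168 - 47*b + b*u)
1/(sqrt(-7626 + n(-111, -22))) = 1/(sqrt(-7626 + (-168 - 47*(-22) - 22*(-111)))) = 1/(sqrt(-7626 + (-168 + 1034 + 2442))) = 1/(sqrt(-7626 + 3308)) = 1/(sqrt(-4318)) = 1/(I*sqrt(4318)) = -I*sqrt(4318)/4318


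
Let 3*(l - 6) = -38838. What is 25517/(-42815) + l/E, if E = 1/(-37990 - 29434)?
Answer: 37354655740883/42815 ≈ 8.7247e+8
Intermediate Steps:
l = -12940 (l = 6 + (⅓)*(-38838) = 6 - 12946 = -12940)
E = -1/67424 (E = 1/(-67424) = -1/67424 ≈ -1.4832e-5)
25517/(-42815) + l/E = 25517/(-42815) - 12940/(-1/67424) = 25517*(-1/42815) - 12940*(-67424) = -25517/42815 + 872466560 = 37354655740883/42815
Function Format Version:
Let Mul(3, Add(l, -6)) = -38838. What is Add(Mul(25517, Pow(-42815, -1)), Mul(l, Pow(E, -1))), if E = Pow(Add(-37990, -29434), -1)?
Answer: Rational(37354655740883, 42815) ≈ 8.7247e+8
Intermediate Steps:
l = -12940 (l = Add(6, Mul(Rational(1, 3), -38838)) = Add(6, -12946) = -12940)
E = Rational(-1, 67424) (E = Pow(-67424, -1) = Rational(-1, 67424) ≈ -1.4832e-5)
Add(Mul(25517, Pow(-42815, -1)), Mul(l, Pow(E, -1))) = Add(Mul(25517, Pow(-42815, -1)), Mul(-12940, Pow(Rational(-1, 67424), -1))) = Add(Mul(25517, Rational(-1, 42815)), Mul(-12940, -67424)) = Add(Rational(-25517, 42815), 872466560) = Rational(37354655740883, 42815)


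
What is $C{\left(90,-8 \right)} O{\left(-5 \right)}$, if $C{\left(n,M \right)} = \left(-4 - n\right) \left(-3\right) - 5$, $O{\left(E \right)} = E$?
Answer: $-1385$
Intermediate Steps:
$C{\left(n,M \right)} = 7 + 3 n$ ($C{\left(n,M \right)} = \left(12 + 3 n\right) - 5 = 7 + 3 n$)
$C{\left(90,-8 \right)} O{\left(-5 \right)} = \left(7 + 3 \cdot 90\right) \left(-5\right) = \left(7 + 270\right) \left(-5\right) = 277 \left(-5\right) = -1385$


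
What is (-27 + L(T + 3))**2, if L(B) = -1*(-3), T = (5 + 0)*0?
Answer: 576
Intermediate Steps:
T = 0 (T = 5*0 = 0)
L(B) = 3
(-27 + L(T + 3))**2 = (-27 + 3)**2 = (-24)**2 = 576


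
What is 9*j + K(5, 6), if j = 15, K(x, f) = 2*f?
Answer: 147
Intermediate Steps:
9*j + K(5, 6) = 9*15 + 2*6 = 135 + 12 = 147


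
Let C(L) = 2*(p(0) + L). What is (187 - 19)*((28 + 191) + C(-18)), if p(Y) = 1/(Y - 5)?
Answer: 153384/5 ≈ 30677.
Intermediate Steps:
p(Y) = 1/(-5 + Y)
C(L) = -⅖ + 2*L (C(L) = 2*(1/(-5 + 0) + L) = 2*(1/(-5) + L) = 2*(-⅕ + L) = -⅖ + 2*L)
(187 - 19)*((28 + 191) + C(-18)) = (187 - 19)*((28 + 191) + (-⅖ + 2*(-18))) = 168*(219 + (-⅖ - 36)) = 168*(219 - 182/5) = 168*(913/5) = 153384/5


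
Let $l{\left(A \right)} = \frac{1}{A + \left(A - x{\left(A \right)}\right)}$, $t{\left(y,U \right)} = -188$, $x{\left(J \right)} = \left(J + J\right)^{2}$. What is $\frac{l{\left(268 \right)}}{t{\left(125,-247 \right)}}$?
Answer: $\frac{1}{53910880} \approx 1.8549 \cdot 10^{-8}$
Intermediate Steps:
$x{\left(J \right)} = 4 J^{2}$ ($x{\left(J \right)} = \left(2 J\right)^{2} = 4 J^{2}$)
$l{\left(A \right)} = \frac{1}{- 4 A^{2} + 2 A}$ ($l{\left(A \right)} = \frac{1}{A + \left(A - 4 A^{2}\right)} = \frac{1}{A - \left(- A + 4 A^{2}\right)} = \frac{1}{- 4 A^{2} + 2 A}$)
$\frac{l{\left(268 \right)}}{t{\left(125,-247 \right)}} = \frac{\left(- \frac{1}{2}\right) \frac{1}{268} \frac{1}{-1 + 2 \cdot 268}}{-188} = \left(- \frac{1}{2}\right) \frac{1}{268} \frac{1}{-1 + 536} \left(- \frac{1}{188}\right) = \left(- \frac{1}{2}\right) \frac{1}{268} \cdot \frac{1}{535} \left(- \frac{1}{188}\right) = \left(- \frac{1}{286760}\right) \left(- \frac{1}{188}\right) = \frac{1}{53910880}$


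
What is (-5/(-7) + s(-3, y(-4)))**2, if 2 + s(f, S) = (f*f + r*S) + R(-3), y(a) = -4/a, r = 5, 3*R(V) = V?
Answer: 6724/49 ≈ 137.22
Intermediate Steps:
R(V) = V/3
s(f, S) = -3 + f**2 + 5*S (s(f, S) = -2 + ((f*f + 5*S) + (1/3)*(-3)) = -2 + ((f**2 + 5*S) - 1) = -2 + (-1 + f**2 + 5*S) = -3 + f**2 + 5*S)
(-5/(-7) + s(-3, y(-4)))**2 = (-5/(-7) + (-3 + (-3)**2 + 5*(-4/(-4))))**2 = (-5*(-1/7) + (-3 + 9 + 5*(-4*(-1/4))))**2 = (5/7 + (-3 + 9 + 5*1))**2 = (5/7 + (-3 + 9 + 5))**2 = (5/7 + 11)**2 = (82/7)**2 = 6724/49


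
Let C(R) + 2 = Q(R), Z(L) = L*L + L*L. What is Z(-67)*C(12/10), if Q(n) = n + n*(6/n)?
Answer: 233428/5 ≈ 46686.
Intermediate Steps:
Z(L) = 2*L**2 (Z(L) = L**2 + L**2 = 2*L**2)
Q(n) = 6 + n (Q(n) = n + 6 = 6 + n)
C(R) = 4 + R (C(R) = -2 + (6 + R) = 4 + R)
Z(-67)*C(12/10) = (2*(-67)**2)*(4 + 12/10) = (2*4489)*(4 + 12*(1/10)) = 8978*(4 + 6/5) = 8978*(26/5) = 233428/5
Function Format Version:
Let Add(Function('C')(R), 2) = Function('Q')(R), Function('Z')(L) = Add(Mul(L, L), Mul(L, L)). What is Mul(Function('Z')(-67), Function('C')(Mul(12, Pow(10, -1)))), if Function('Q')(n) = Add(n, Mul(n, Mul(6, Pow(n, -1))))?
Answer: Rational(233428, 5) ≈ 46686.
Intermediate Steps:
Function('Z')(L) = Mul(2, Pow(L, 2)) (Function('Z')(L) = Add(Pow(L, 2), Pow(L, 2)) = Mul(2, Pow(L, 2)))
Function('Q')(n) = Add(6, n) (Function('Q')(n) = Add(n, 6) = Add(6, n))
Function('C')(R) = Add(4, R) (Function('C')(R) = Add(-2, Add(6, R)) = Add(4, R))
Mul(Function('Z')(-67), Function('C')(Mul(12, Pow(10, -1)))) = Mul(Mul(2, Pow(-67, 2)), Add(4, Mul(12, Pow(10, -1)))) = Mul(Mul(2, 4489), Add(4, Mul(12, Rational(1, 10)))) = Mul(8978, Add(4, Rational(6, 5))) = Mul(8978, Rational(26, 5)) = Rational(233428, 5)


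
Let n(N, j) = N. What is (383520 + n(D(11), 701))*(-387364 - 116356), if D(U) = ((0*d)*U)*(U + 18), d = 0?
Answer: -193186694400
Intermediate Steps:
D(U) = 0 (D(U) = ((0*0)*U)*(U + 18) = (0*U)*(18 + U) = 0*(18 + U) = 0)
(383520 + n(D(11), 701))*(-387364 - 116356) = (383520 + 0)*(-387364 - 116356) = 383520*(-503720) = -193186694400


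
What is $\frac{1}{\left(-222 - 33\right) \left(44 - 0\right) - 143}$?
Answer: $- \frac{1}{11363} \approx -8.8005 \cdot 10^{-5}$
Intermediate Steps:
$\frac{1}{\left(-222 - 33\right) \left(44 - 0\right) - 143} = \frac{1}{- 255 \left(44 + 0\right) - 143} = \frac{1}{\left(-255\right) 44 - 143} = \frac{1}{-11220 - 143} = \frac{1}{-11363} = - \frac{1}{11363}$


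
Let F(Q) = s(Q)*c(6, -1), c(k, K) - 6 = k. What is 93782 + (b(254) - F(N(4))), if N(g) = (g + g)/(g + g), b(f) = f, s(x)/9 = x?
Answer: 93928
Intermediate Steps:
s(x) = 9*x
N(g) = 1 (N(g) = (2*g)/((2*g)) = (2*g)*(1/(2*g)) = 1)
c(k, K) = 6 + k
F(Q) = 108*Q (F(Q) = (9*Q)*(6 + 6) = (9*Q)*12 = 108*Q)
93782 + (b(254) - F(N(4))) = 93782 + (254 - 108) = 93782 + 146 = 93928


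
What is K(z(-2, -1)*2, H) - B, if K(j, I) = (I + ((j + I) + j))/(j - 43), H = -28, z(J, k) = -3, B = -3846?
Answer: 188522/49 ≈ 3847.4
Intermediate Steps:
K(j, I) = (2*I + 2*j)/(-43 + j) (K(j, I) = (I + ((I + j) + j))/(-43 + j) = (I + (I + 2*j))/(-43 + j) = (2*I + 2*j)/(-43 + j))
K(z(-2, -1)*2, H) - B = 2*(-28 - 3*2)/(-43 - 3*2) - 1*(-3846) = 2*(-28 - 6)/(-43 - 6) + 3846 = 2*(-34)/(-49) + 3846 = 2*(-1/49)*(-34) + 3846 = 68/49 + 3846 = 188522/49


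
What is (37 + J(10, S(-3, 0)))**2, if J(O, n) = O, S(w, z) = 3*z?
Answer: 2209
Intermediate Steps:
(37 + J(10, S(-3, 0)))**2 = (37 + 10)**2 = 47**2 = 2209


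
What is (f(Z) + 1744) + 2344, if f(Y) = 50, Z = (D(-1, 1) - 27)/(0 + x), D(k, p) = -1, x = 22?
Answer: 4138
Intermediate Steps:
Z = -14/11 (Z = (-1 - 27)/(0 + 22) = -28/22 = -28*1/22 = -14/11 ≈ -1.2727)
(f(Z) + 1744) + 2344 = (50 + 1744) + 2344 = 1794 + 2344 = 4138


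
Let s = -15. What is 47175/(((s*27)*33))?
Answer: -3145/891 ≈ -3.5297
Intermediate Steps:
47175/(((s*27)*33)) = 47175/((-15*27*33)) = 47175/((-405*33)) = 47175/(-13365) = 47175*(-1/13365) = -3145/891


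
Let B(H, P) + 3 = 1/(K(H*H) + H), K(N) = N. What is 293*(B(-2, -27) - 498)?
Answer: -293293/2 ≈ -1.4665e+5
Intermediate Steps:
B(H, P) = -3 + 1/(H + H**2) (B(H, P) = -3 + 1/(H*H + H) = -3 + 1/(H**2 + H) = -3 + 1/(H + H**2))
293*(B(-2, -27) - 498) = 293*((1 - 3*(-2) - 3*(-2)**2)/((-2)*(1 - 2)) - 498) = 293*(-1/2*(1 + 6 - 3*4)/(-1) - 498) = 293*(-1/2*(-1)*(1 + 6 - 12) - 498) = 293*(-1/2*(-1)*(-5) - 498) = 293*(-5/2 - 498) = 293*(-1001/2) = -293293/2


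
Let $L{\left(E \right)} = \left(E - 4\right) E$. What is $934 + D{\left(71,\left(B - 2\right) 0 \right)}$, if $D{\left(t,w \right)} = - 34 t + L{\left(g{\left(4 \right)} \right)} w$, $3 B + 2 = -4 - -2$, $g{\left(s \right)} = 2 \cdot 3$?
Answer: $-1480$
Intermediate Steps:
$g{\left(s \right)} = 6$
$B = - \frac{4}{3}$ ($B = - \frac{2}{3} + \frac{-4 - -2}{3} = - \frac{2}{3} + \frac{-4 + 2}{3} = - \frac{2}{3} + \frac{1}{3} \left(-2\right) = - \frac{2}{3} - \frac{2}{3} = - \frac{4}{3} \approx -1.3333$)
$L{\left(E \right)} = E \left(-4 + E\right)$ ($L{\left(E \right)} = \left(E - 4\right) E = \left(-4 + E\right) E = E \left(-4 + E\right)$)
$D{\left(t,w \right)} = - 34 t + 12 w$ ($D{\left(t,w \right)} = - 34 t + 6 \left(-4 + 6\right) w = - 34 t + 6 \cdot 2 w = - 34 t + 12 w$)
$934 + D{\left(71,\left(B - 2\right) 0 \right)} = 934 + \left(\left(-34\right) 71 + 12 \left(- \frac{4}{3} - 2\right) 0\right) = 934 - \left(2414 - 12 \left(\left(- \frac{10}{3}\right) 0\right)\right) = 934 + \left(-2414 + 12 \cdot 0\right) = 934 + \left(-2414 + 0\right) = 934 - 2414 = -1480$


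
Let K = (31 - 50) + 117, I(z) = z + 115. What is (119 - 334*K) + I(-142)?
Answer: -32640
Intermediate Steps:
I(z) = 115 + z
K = 98 (K = -19 + 117 = 98)
(119 - 334*K) + I(-142) = (119 - 334*98) + (115 - 142) = (119 - 32732) - 27 = -32613 - 27 = -32640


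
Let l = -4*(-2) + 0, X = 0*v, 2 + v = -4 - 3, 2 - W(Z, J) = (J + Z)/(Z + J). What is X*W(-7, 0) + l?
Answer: 8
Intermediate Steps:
W(Z, J) = 1 (W(Z, J) = 2 - (J + Z)/(Z + J) = 2 - (J + Z)/(J + Z) = 2 - 1*1 = 2 - 1 = 1)
v = -9 (v = -2 + (-4 - 3) = -2 - 7 = -9)
X = 0 (X = 0*(-9) = 0)
l = 8 (l = 8 + 0 = 8)
X*W(-7, 0) + l = 0*1 + 8 = 0 + 8 = 8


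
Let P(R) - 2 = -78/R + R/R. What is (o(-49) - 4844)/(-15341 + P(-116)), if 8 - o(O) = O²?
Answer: 419746/889565 ≈ 0.47186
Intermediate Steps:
P(R) = 3 - 78/R (P(R) = 2 + (-78/R + R/R) = 2 + (-78/R + 1) = 2 + (1 - 78/R) = 3 - 78/R)
o(O) = 8 - O²
(o(-49) - 4844)/(-15341 + P(-116)) = ((8 - 1*(-49)²) - 4844)/(-15341 + (3 - 78/(-116))) = ((8 - 1*2401) - 4844)/(-15341 + (3 - 78*(-1/116))) = ((8 - 2401) - 4844)/(-15341 + (3 + 39/58)) = (-2393 - 4844)/(-15341 + 213/58) = -7237/(-889565/58) = -7237*(-58/889565) = 419746/889565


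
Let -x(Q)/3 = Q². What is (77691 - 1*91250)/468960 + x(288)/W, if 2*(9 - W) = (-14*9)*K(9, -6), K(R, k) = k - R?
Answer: 1620549493/6096480 ≈ 265.82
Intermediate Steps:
W = -936 (W = 9 - (-14*9)*(-6 - 1*9)/2 = 9 - (-63)*(-6 - 9) = 9 - (-63)*(-15) = 9 - ½*1890 = 9 - 945 = -936)
x(Q) = -3*Q²
(77691 - 1*91250)/468960 + x(288)/W = (77691 - 1*91250)/468960 - 3*288²/(-936) = (77691 - 91250)*(1/468960) - 3*82944*(-1/936) = -13559*1/468960 - 248832*(-1/936) = -13559/468960 + 3456/13 = 1620549493/6096480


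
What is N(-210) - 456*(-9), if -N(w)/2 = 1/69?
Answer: 283174/69 ≈ 4104.0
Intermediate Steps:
N(w) = -2/69
N(-210) - 456*(-9) = -2/69 - 456*(-9) = -2/69 + 4104 = 283174/69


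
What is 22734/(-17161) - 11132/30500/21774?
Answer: -3774499893563/2849185056750 ≈ -1.3248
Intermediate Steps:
22734/(-17161) - 11132/30500/21774 = 22734*(-1/17161) - 11132*1/30500*(1/21774) = -22734/17161 - 2783/7625*1/21774 = -22734/17161 - 2783/166026750 = -3774499893563/2849185056750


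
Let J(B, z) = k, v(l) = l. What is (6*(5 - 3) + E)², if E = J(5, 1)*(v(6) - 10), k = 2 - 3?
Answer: 256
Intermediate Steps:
k = -1
J(B, z) = -1
E = 4 (E = -(6 - 10) = -1*(-4) = 4)
(6*(5 - 3) + E)² = (6*(5 - 3) + 4)² = (6*2 + 4)² = (12 + 4)² = 16² = 256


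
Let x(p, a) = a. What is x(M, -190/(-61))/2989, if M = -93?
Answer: 190/182329 ≈ 0.0010421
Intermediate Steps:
x(M, -190/(-61))/2989 = -190/(-61)/2989 = -190*(-1/61)*(1/2989) = (190/61)*(1/2989) = 190/182329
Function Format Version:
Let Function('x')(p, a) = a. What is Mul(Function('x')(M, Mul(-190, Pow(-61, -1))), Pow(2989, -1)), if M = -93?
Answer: Rational(190, 182329) ≈ 0.0010421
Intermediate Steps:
Mul(Function('x')(M, Mul(-190, Pow(-61, -1))), Pow(2989, -1)) = Mul(Mul(-190, Pow(-61, -1)), Pow(2989, -1)) = Mul(Mul(-190, Rational(-1, 61)), Rational(1, 2989)) = Mul(Rational(190, 61), Rational(1, 2989)) = Rational(190, 182329)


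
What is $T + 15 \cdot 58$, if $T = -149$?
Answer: $721$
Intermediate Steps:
$T + 15 \cdot 58 = -149 + 15 \cdot 58 = -149 + 870 = 721$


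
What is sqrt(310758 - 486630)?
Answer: 16*I*sqrt(687) ≈ 419.37*I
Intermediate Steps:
sqrt(310758 - 486630) = sqrt(-175872) = 16*I*sqrt(687)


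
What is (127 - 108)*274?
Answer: 5206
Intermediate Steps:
(127 - 108)*274 = 19*274 = 5206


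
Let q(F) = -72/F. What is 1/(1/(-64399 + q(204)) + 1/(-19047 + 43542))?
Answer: 26816856555/678374 ≈ 39531.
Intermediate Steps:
1/(1/(-64399 + q(204)) + 1/(-19047 + 43542)) = 1/(1/(-64399 - 72/204) + 1/(-19047 + 43542)) = 1/(1/(-64399 - 72*1/204) + 1/24495) = 1/(1/(-64399 - 6/17) + 1/24495) = 1/(1/(-1094789/17) + 1/24495) = 1/(-17/1094789 + 1/24495) = 1/(678374/26816856555) = 26816856555/678374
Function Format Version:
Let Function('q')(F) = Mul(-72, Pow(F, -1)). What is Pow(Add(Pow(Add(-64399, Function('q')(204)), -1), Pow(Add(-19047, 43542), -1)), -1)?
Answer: Rational(26816856555, 678374) ≈ 39531.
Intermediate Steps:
Pow(Add(Pow(Add(-64399, Function('q')(204)), -1), Pow(Add(-19047, 43542), -1)), -1) = Pow(Add(Pow(Add(-64399, Mul(-72, Pow(204, -1))), -1), Pow(Add(-19047, 43542), -1)), -1) = Pow(Add(Pow(Add(-64399, Mul(-72, Rational(1, 204))), -1), Pow(24495, -1)), -1) = Pow(Add(Pow(Add(-64399, Rational(-6, 17)), -1), Rational(1, 24495)), -1) = Pow(Add(Pow(Rational(-1094789, 17), -1), Rational(1, 24495)), -1) = Pow(Add(Rational(-17, 1094789), Rational(1, 24495)), -1) = Pow(Rational(678374, 26816856555), -1) = Rational(26816856555, 678374)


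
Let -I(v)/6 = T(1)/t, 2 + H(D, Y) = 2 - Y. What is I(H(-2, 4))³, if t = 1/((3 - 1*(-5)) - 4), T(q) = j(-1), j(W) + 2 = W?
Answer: 373248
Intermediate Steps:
j(W) = -2 + W
T(q) = -3 (T(q) = -2 - 1 = -3)
H(D, Y) = -Y (H(D, Y) = -2 + (2 - Y) = -Y)
t = ¼ (t = 1/((3 + 5) - 4) = 1/(8 - 4) = 1/4 = ¼ ≈ 0.25000)
I(v) = 72 (I(v) = -(-18)/¼ = -(-18)*4 = -6*(-12) = 72)
I(H(-2, 4))³ = 72³ = 373248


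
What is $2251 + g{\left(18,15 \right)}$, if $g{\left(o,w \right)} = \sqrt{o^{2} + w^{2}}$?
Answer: $2251 + 3 \sqrt{61} \approx 2274.4$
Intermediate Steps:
$2251 + g{\left(18,15 \right)} = 2251 + \sqrt{18^{2} + 15^{2}} = 2251 + \sqrt{324 + 225} = 2251 + \sqrt{549} = 2251 + 3 \sqrt{61}$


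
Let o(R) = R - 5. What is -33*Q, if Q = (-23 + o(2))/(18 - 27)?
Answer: -286/3 ≈ -95.333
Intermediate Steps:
o(R) = -5 + R
Q = 26/9 (Q = (-23 + (-5 + 2))/(18 - 27) = (-23 - 3)/(-9) = -26*(-⅑) = 26/9 ≈ 2.8889)
-33*Q = -33*26/9 = -286/3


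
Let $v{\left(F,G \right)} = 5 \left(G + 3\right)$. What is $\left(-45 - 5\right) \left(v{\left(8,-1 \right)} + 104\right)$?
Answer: $-5700$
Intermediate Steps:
$v{\left(F,G \right)} = 15 + 5 G$ ($v{\left(F,G \right)} = 5 \left(3 + G\right) = 15 + 5 G$)
$\left(-45 - 5\right) \left(v{\left(8,-1 \right)} + 104\right) = \left(-45 - 5\right) \left(\left(15 + 5 \left(-1\right)\right) + 104\right) = - 50 \left(\left(15 - 5\right) + 104\right) = - 50 \left(10 + 104\right) = \left(-50\right) 114 = -5700$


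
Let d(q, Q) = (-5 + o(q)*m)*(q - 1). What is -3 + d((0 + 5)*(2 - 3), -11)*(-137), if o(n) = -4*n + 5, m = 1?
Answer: 16437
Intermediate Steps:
o(n) = 5 - 4*n
d(q, Q) = -4*q*(-1 + q) (d(q, Q) = (-5 + (5 - 4*q)*1)*(q - 1) = (-5 + (5 - 4*q))*(-1 + q) = (-4*q)*(-1 + q) = -4*q*(-1 + q))
-3 + d((0 + 5)*(2 - 3), -11)*(-137) = -3 + (4*((0 + 5)*(2 - 3))*(1 - (0 + 5)*(2 - 3)))*(-137) = -3 + (4*(5*(-1))*(1 - 5*(-1)))*(-137) = -3 + (4*(-5)*(1 - 1*(-5)))*(-137) = -3 + (4*(-5)*(1 + 5))*(-137) = -3 + (4*(-5)*6)*(-137) = -3 - 120*(-137) = -3 + 16440 = 16437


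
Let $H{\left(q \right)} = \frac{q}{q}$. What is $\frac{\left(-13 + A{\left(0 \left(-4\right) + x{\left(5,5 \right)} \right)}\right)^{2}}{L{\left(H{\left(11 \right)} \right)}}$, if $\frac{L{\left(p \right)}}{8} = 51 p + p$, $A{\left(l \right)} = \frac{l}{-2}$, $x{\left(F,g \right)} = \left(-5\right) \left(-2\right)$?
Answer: $\frac{81}{104} \approx 0.77885$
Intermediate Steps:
$x{\left(F,g \right)} = 10$
$H{\left(q \right)} = 1$
$A{\left(l \right)} = - \frac{l}{2}$ ($A{\left(l \right)} = l \left(- \frac{1}{2}\right) = - \frac{l}{2}$)
$L{\left(p \right)} = 416 p$ ($L{\left(p \right)} = 8 \left(51 p + p\right) = 8 \cdot 52 p = 416 p$)
$\frac{\left(-13 + A{\left(0 \left(-4\right) + x{\left(5,5 \right)} \right)}\right)^{2}}{L{\left(H{\left(11 \right)} \right)}} = \frac{\left(-13 - \frac{0 \left(-4\right) + 10}{2}\right)^{2}}{416 \cdot 1} = \frac{\left(-13 - \frac{0 + 10}{2}\right)^{2}}{416} = \left(-13 - 5\right)^{2} \cdot \frac{1}{416} = \left(-18\right)^{2} \cdot \frac{1}{416} = 324 \cdot \frac{1}{416} = \frac{81}{104}$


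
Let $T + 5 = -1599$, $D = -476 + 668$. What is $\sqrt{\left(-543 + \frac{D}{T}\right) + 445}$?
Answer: $\frac{i \sqrt{15777746}}{401} \approx 9.9055 i$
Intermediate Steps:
$D = 192$
$T = -1604$ ($T = -5 - 1599 = -1604$)
$\sqrt{\left(-543 + \frac{D}{T}\right) + 445} = \sqrt{\left(-543 + \frac{192}{-1604}\right) + 445} = \sqrt{\left(-543 + 192 \left(- \frac{1}{1604}\right)\right) + 445} = \sqrt{\left(-543 - \frac{48}{401}\right) + 445} = \sqrt{- \frac{217791}{401} + 445} = \sqrt{- \frac{39346}{401}} = \frac{i \sqrt{15777746}}{401}$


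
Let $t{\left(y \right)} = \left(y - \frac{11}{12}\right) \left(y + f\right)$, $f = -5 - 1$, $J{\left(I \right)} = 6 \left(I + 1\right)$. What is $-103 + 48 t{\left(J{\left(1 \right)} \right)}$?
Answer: $3089$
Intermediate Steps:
$J{\left(I \right)} = 6 + 6 I$ ($J{\left(I \right)} = 6 \left(1 + I\right) = 6 + 6 I$)
$f = -6$
$t{\left(y \right)} = \left(-6 + y\right) \left(- \frac{11}{12} + y\right)$ ($t{\left(y \right)} = \left(y - \frac{11}{12}\right) \left(y - 6\right) = \left(y - \frac{11}{12}\right) \left(-6 + y\right) = \left(- \frac{11}{12} + y\right) \left(-6 + y\right) = \left(-6 + y\right) \left(- \frac{11}{12} + y\right)$)
$-103 + 48 t{\left(J{\left(1 \right)} \right)} = -103 + 48 \left(\frac{11}{2} + \left(6 + 6 \cdot 1\right)^{2} - \frac{83 \left(6 + 6 \cdot 1\right)}{12}\right) = -103 + 48 \left(\frac{11}{2} + \left(6 + 6\right)^{2} - \frac{83 \left(6 + 6\right)}{12}\right) = -103 + 48 \left(\frac{11}{2} + 12^{2} - 83\right) = -103 + 48 \left(\frac{11}{2} + 144 - 83\right) = -103 + 48 \cdot \frac{133}{2} = -103 + 3192 = 3089$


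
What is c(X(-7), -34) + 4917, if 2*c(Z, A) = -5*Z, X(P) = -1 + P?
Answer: 4937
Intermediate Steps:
c(Z, A) = -5*Z/2 (c(Z, A) = (-5*Z)/2 = -5*Z/2)
c(X(-7), -34) + 4917 = -5*(-1 - 7)/2 + 4917 = -5/2*(-8) + 4917 = 20 + 4917 = 4937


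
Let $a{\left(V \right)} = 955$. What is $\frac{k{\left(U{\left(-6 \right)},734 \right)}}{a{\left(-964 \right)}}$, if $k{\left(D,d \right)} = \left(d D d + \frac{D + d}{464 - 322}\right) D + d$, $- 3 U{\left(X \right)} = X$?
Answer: $\frac{153059554}{67805} \approx 2257.3$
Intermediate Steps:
$U{\left(X \right)} = - \frac{X}{3}$
$k{\left(D,d \right)} = d + D \left(\frac{D}{142} + \frac{d}{142} + D d^{2}\right)$ ($k{\left(D,d \right)} = \left(D d d + \frac{D + d}{142}\right) D + d = \left(D d^{2} + \left(D + d\right) \frac{1}{142}\right) D + d = \left(D d^{2} + \left(\frac{D}{142} + \frac{d}{142}\right)\right) D + d = \left(\frac{D}{142} + \frac{d}{142} + D d^{2}\right) D + d = D \left(\frac{D}{142} + \frac{d}{142} + D d^{2}\right) + d = d + D \left(\frac{D}{142} + \frac{d}{142} + D d^{2}\right)$)
$\frac{k{\left(U{\left(-6 \right)},734 \right)}}{a{\left(-964 \right)}} = \frac{734 + \frac{\left(\left(- \frac{1}{3}\right) \left(-6\right)\right)^{2}}{142} + \left(\left(- \frac{1}{3}\right) \left(-6\right)\right)^{2} \cdot 734^{2} + \frac{1}{142} \left(\left(- \frac{1}{3}\right) \left(-6\right)\right) 734}{955} = \left(734 + \frac{2^{2}}{142} + 2^{2} \cdot 538756 + \frac{1}{142} \cdot 2 \cdot 734\right) \frac{1}{955} = \left(734 + \frac{1}{142} \cdot 4 + 4 \cdot 538756 + \frac{734}{71}\right) \frac{1}{955} = \left(734 + \frac{2}{71} + 2155024 + \frac{734}{71}\right) \frac{1}{955} = \frac{153059554}{71} \cdot \frac{1}{955} = \frac{153059554}{67805}$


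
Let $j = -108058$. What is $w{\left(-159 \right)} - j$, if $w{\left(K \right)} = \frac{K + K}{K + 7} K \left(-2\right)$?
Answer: $\frac{4131485}{38} \approx 1.0872 \cdot 10^{5}$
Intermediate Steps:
$w{\left(K \right)} = - \frac{4 K^{2}}{7 + K}$ ($w{\left(K \right)} = \frac{2 K}{7 + K} K \left(-2\right) = \frac{2 K^{2}}{7 + K} \left(-2\right) = - \frac{4 K^{2}}{7 + K}$)
$w{\left(-159 \right)} - j = - \frac{4 \left(-159\right)^{2}}{7 - 159} - -108058 = \left(-4\right) 25281 \frac{1}{-152} + 108058 = \left(-4\right) 25281 \left(- \frac{1}{152}\right) + 108058 = \frac{25281}{38} + 108058 = \frac{4131485}{38}$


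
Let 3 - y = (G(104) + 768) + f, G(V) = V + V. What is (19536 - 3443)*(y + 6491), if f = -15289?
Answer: 334847051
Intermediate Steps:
G(V) = 2*V
y = 14316 (y = 3 - ((2*104 + 768) - 15289) = 3 - ((208 + 768) - 15289) = 3 - (976 - 15289) = 3 - 1*(-14313) = 3 + 14313 = 14316)
(19536 - 3443)*(y + 6491) = (19536 - 3443)*(14316 + 6491) = 16093*20807 = 334847051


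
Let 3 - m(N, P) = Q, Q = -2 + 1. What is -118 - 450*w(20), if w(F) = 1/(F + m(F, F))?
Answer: -547/4 ≈ -136.75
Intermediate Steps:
Q = -1
m(N, P) = 4 (m(N, P) = 3 - 1*(-1) = 3 + 1 = 4)
w(F) = 1/(4 + F) (w(F) = 1/(F + 4) = 1/(4 + F))
-118 - 450*w(20) = -118 - 450/(4 + 20) = -118 - 450/24 = -118 - 450*1/24 = -118 - 75/4 = -547/4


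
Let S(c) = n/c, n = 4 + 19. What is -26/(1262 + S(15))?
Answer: -390/18953 ≈ -0.020577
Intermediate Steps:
n = 23
S(c) = 23/c
-26/(1262 + S(15)) = -26/(1262 + 23/15) = -26/(18953/15) = (15/18953)*(-26) = -390/18953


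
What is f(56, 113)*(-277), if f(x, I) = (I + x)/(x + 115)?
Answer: -46813/171 ≈ -273.76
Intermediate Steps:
f(x, I) = (I + x)/(115 + x)
f(56, 113)*(-277) = ((113 + 56)/(115 + 56))*(-277) = (169/171)*(-277) = -46813/171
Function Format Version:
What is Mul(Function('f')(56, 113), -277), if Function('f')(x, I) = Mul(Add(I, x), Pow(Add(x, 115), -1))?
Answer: Rational(-46813, 171) ≈ -273.76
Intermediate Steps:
Function('f')(x, I) = Mul(Pow(Add(115, x), -1), Add(I, x)) (Function('f')(x, I) = Mul(Add(I, x), Pow(Add(115, x), -1)) = Mul(Pow(Add(115, x), -1), Add(I, x)))
Mul(Function('f')(56, 113), -277) = Mul(Mul(Pow(Add(115, 56), -1), Add(113, 56)), -277) = Mul(Mul(Pow(171, -1), 169), -277) = Mul(Mul(Rational(1, 171), 169), -277) = Mul(Rational(169, 171), -277) = Rational(-46813, 171)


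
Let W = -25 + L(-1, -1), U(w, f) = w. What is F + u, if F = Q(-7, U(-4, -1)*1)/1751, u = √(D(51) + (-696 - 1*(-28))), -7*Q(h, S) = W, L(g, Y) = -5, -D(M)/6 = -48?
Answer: 30/12257 + 2*I*√95 ≈ 0.0024476 + 19.494*I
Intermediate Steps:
D(M) = 288 (D(M) = -6*(-48) = 288)
W = -30 (W = -25 - 5 = -30)
Q(h, S) = 30/7 (Q(h, S) = -⅐*(-30) = 30/7)
u = 2*I*√95 (u = √(288 + (-696 - 1*(-28))) = √(288 + (-696 + 28)) = √(288 - 668) = √(-380) = 2*I*√95 ≈ 19.494*I)
F = 30/12257 (F = (30/7)/1751 = (30/7)*(1/1751) = 30/12257 ≈ 0.0024476)
F + u = 30/12257 + 2*I*√95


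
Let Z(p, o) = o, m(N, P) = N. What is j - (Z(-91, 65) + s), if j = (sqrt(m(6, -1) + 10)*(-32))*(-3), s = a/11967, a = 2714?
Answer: 3814759/11967 ≈ 318.77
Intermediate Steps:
s = 2714/11967 ≈ 0.22679
j = 384 (j = (sqrt(6 + 10)*(-32))*(-3) = (sqrt(16)*(-32))*(-3) = (4*(-32))*(-3) = -128*(-3) = 384)
j - (Z(-91, 65) + s) = 384 - (65 + 2714/11967) = 384 - 1*780569/11967 = 384 - 780569/11967 = 3814759/11967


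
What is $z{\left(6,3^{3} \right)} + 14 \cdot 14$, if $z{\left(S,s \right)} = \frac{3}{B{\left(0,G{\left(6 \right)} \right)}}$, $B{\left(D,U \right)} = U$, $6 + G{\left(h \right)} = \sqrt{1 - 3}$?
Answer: $\frac{3715}{19} - \frac{3 i \sqrt{2}}{38} \approx 195.53 - 0.11165 i$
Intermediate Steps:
$G{\left(h \right)} = -6 + i \sqrt{2}$ ($G{\left(h \right)} = -6 + \sqrt{1 - 3} = -6 + \sqrt{-2} = -6 + i \sqrt{2}$)
$z{\left(S,s \right)} = \frac{3}{-6 + i \sqrt{2}}$
$z{\left(6,3^{3} \right)} + 14 \cdot 14 = \left(- \frac{9}{19} - \frac{3 i \sqrt{2}}{38}\right) + 14 \cdot 14 = \left(- \frac{9}{19} - \frac{3 i \sqrt{2}}{38}\right) + 196 = \frac{3715}{19} - \frac{3 i \sqrt{2}}{38}$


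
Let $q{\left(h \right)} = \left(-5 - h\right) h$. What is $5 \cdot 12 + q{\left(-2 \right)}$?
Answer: $66$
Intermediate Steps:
$q{\left(h \right)} = h \left(-5 - h\right)$
$5 \cdot 12 + q{\left(-2 \right)} = 5 \cdot 12 - - 2 \left(5 - 2\right) = 60 - \left(-2\right) 3 = 60 + 6 = 66$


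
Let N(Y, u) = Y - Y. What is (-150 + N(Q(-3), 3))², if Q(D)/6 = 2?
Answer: 22500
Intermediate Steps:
Q(D) = 12 (Q(D) = 6*2 = 12)
N(Y, u) = 0
(-150 + N(Q(-3), 3))² = (-150 + 0)² = (-150)² = 22500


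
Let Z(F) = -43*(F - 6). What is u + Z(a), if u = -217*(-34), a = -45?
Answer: 9571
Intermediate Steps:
Z(F) = 258 - 43*F (Z(F) = -43*(-6 + F) = 258 - 43*F)
u = 7378
u + Z(a) = 7378 + (258 - 43*(-45)) = 7378 + (258 + 1935) = 7378 + 2193 = 9571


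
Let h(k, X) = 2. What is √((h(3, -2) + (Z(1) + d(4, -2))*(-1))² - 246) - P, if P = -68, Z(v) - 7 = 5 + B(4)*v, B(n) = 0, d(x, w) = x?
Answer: 68 + 5*I*√2 ≈ 68.0 + 7.0711*I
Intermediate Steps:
Z(v) = 12 (Z(v) = 7 + (5 + 0*v) = 7 + (5 + 0) = 7 + 5 = 12)
√((h(3, -2) + (Z(1) + d(4, -2))*(-1))² - 246) - P = √((2 + (12 + 4)*(-1))² - 246) - 1*(-68) = √((2 + 16*(-1))² - 246) + 68 = √((2 - 16)² - 246) + 68 = √((-14)² - 246) + 68 = √(196 - 246) + 68 = √(-50) + 68 = 5*I*√2 + 68 = 68 + 5*I*√2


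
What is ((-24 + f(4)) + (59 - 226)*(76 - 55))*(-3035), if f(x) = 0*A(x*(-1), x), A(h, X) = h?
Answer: 10716585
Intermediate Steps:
f(x) = 0 (f(x) = 0*(x*(-1)) = 0*(-x) = 0)
((-24 + f(4)) + (59 - 226)*(76 - 55))*(-3035) = ((-24 + 0) + (59 - 226)*(76 - 55))*(-3035) = (-24 - 167*21)*(-3035) = (-24 - 3507)*(-3035) = -3531*(-3035) = 10716585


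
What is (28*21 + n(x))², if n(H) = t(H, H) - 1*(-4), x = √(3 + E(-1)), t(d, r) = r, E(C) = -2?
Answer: 351649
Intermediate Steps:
x = 1 (x = √(3 - 2) = √1 = 1)
n(H) = 4 + H (n(H) = H - 1*(-4) = H + 4 = 4 + H)
(28*21 + n(x))² = (28*21 + (4 + 1))² = (588 + 5)² = 593² = 351649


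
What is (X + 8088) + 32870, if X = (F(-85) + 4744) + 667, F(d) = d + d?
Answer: 46199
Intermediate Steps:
F(d) = 2*d
X = 5241 (X = (2*(-85) + 4744) + 667 = (-170 + 4744) + 667 = 4574 + 667 = 5241)
(X + 8088) + 32870 = (5241 + 8088) + 32870 = 13329 + 32870 = 46199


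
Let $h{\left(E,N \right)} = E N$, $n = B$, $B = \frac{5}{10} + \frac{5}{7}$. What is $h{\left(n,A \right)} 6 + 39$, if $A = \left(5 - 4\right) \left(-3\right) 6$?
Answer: $- \frac{645}{7} \approx -92.143$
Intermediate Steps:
$B = \frac{17}{14}$ ($B = 5 \cdot \frac{1}{10} + 5 \cdot \frac{1}{7} = \frac{1}{2} + \frac{5}{7} = \frac{17}{14} \approx 1.2143$)
$A = -18$ ($A = 1 \left(-3\right) 6 = \left(-3\right) 6 = -18$)
$n = \frac{17}{14} \approx 1.2143$
$h{\left(n,A \right)} 6 + 39 = \frac{17}{14} \left(-18\right) 6 + 39 = \left(- \frac{153}{7}\right) 6 + 39 = - \frac{918}{7} + 39 = - \frac{645}{7}$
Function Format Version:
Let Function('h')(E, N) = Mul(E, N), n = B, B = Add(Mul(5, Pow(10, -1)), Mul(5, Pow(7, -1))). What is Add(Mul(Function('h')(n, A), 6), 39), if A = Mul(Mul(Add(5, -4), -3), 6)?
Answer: Rational(-645, 7) ≈ -92.143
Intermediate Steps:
B = Rational(17, 14) (B = Add(Mul(5, Rational(1, 10)), Mul(5, Rational(1, 7))) = Add(Rational(1, 2), Rational(5, 7)) = Rational(17, 14) ≈ 1.2143)
A = -18 (A = Mul(Mul(1, -3), 6) = Mul(-3, 6) = -18)
n = Rational(17, 14) ≈ 1.2143
Add(Mul(Function('h')(n, A), 6), 39) = Add(Mul(Mul(Rational(17, 14), -18), 6), 39) = Add(Mul(Rational(-153, 7), 6), 39) = Add(Rational(-918, 7), 39) = Rational(-645, 7)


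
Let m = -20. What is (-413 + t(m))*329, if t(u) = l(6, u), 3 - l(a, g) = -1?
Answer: -134561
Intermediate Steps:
l(a, g) = 4 (l(a, g) = 3 - 1*(-1) = 3 + 1 = 4)
t(u) = 4
(-413 + t(m))*329 = (-413 + 4)*329 = -409*329 = -134561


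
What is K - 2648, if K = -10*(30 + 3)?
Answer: -2978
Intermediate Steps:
K = -330 (K = -10*33 = -330)
K - 2648 = -330 - 2648 = -2978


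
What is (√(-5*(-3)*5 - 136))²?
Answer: -61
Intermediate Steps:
(√(-5*(-3)*5 - 136))² = (√(15*5 - 136))² = (√(75 - 136))² = (√(-61))² = (I*√61)² = -61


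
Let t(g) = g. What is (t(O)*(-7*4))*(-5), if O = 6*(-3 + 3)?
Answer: 0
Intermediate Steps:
O = 0 (O = 6*0 = 0)
(t(O)*(-7*4))*(-5) = (0*(-7*4))*(-5) = (0*(-28))*(-5) = 0*(-5) = 0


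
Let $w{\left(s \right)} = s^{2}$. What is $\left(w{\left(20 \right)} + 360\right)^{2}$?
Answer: $577600$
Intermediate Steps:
$\left(w{\left(20 \right)} + 360\right)^{2} = \left(20^{2} + 360\right)^{2} = \left(400 + 360\right)^{2} = 760^{2} = 577600$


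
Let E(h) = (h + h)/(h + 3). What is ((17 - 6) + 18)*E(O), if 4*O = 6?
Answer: 58/3 ≈ 19.333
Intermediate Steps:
O = 3/2 (O = (¼)*6 = 3/2 ≈ 1.5000)
E(h) = 2*h/(3 + h) (E(h) = (2*h)/(3 + h) = 2*h/(3 + h))
((17 - 6) + 18)*E(O) = ((17 - 6) + 18)*(2*(3/2)/(3 + 3/2)) = (11 + 18)*(2*(3/2)/(9/2)) = 29*(2*(3/2)*(2/9)) = 29*(⅔) = 58/3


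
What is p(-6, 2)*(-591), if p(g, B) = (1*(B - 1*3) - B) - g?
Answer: -1773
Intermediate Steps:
p(g, B) = -3 - g (p(g, B) = (1*(B - 3) - B) - g = (1*(-3 + B) - B) - g = ((-3 + B) - B) - g = -3 - g)
p(-6, 2)*(-591) = (-3 - 1*(-6))*(-591) = (-3 + 6)*(-591) = 3*(-591) = -1773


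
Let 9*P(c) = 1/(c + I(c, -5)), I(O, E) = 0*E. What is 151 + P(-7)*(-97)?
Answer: 9610/63 ≈ 152.54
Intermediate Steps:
I(O, E) = 0
P(c) = 1/(9*c) (P(c) = 1/(9*(c + 0)) = 1/(9*c))
151 + P(-7)*(-97) = 151 + ((1/9)/(-7))*(-97) = 151 + ((1/9)*(-1/7))*(-97) = 151 - 1/63*(-97) = 151 + 97/63 = 9610/63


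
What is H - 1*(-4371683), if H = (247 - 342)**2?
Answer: 4380708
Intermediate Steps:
H = 9025 (H = (-95)**2 = 9025)
H - 1*(-4371683) = 9025 - 1*(-4371683) = 9025 + 4371683 = 4380708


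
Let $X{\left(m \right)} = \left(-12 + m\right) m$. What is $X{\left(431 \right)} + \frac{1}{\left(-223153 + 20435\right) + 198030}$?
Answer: $\frac{846601231}{4688} \approx 1.8059 \cdot 10^{5}$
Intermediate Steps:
$X{\left(m \right)} = m \left(-12 + m\right)$
$X{\left(431 \right)} + \frac{1}{\left(-223153 + 20435\right) + 198030} = 431 \left(-12 + 431\right) + \frac{1}{\left(-223153 + 20435\right) + 198030} = 431 \cdot 419 + \frac{1}{-202718 + 198030} = 180589 + \frac{1}{-4688} = 180589 - \frac{1}{4688} = \frac{846601231}{4688}$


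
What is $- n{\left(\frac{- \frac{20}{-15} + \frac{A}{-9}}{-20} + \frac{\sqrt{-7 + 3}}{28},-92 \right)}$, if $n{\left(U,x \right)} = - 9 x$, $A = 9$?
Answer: $-828$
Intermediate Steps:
$- n{\left(\frac{- \frac{20}{-15} + \frac{A}{-9}}{-20} + \frac{\sqrt{-7 + 3}}{28},-92 \right)} = - \left(-9\right) \left(-92\right) = \left(-1\right) 828 = -828$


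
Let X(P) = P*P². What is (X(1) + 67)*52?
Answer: 3536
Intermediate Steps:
X(P) = P³
(X(1) + 67)*52 = (1³ + 67)*52 = (1 + 67)*52 = 68*52 = 3536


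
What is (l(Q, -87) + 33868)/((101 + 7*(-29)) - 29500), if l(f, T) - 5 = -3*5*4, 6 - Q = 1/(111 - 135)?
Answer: -33813/29602 ≈ -1.1423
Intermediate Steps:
Q = 145/24 (Q = 6 - 1/(111 - 135) = 6 - 1/(-24) = 6 - 1*(-1/24) = 6 + 1/24 = 145/24 ≈ 6.0417)
l(f, T) = -55 (l(f, T) = 5 - 3*5*4 = 5 - 15*4 = 5 - 60 = -55)
(l(Q, -87) + 33868)/((101 + 7*(-29)) - 29500) = (-55 + 33868)/((101 + 7*(-29)) - 29500) = 33813/((101 - 203) - 29500) = 33813/(-102 - 29500) = 33813/(-29602) = 33813*(-1/29602) = -33813/29602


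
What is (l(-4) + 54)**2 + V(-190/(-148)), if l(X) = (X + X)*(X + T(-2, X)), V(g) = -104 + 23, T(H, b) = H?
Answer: 10323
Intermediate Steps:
V(g) = -81
l(X) = 2*X*(-2 + X) (l(X) = (X + X)*(X - 2) = (2*X)*(-2 + X) = 2*X*(-2 + X))
(l(-4) + 54)**2 + V(-190/(-148)) = (2*(-4)*(-2 - 4) + 54)**2 - 81 = (2*(-4)*(-6) + 54)**2 - 81 = (48 + 54)**2 - 81 = 102**2 - 81 = 10404 - 81 = 10323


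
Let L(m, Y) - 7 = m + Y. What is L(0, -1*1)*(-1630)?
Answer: -9780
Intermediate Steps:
L(m, Y) = 7 + Y + m (L(m, Y) = 7 + (m + Y) = 7 + (Y + m) = 7 + Y + m)
L(0, -1*1)*(-1630) = (7 - 1*1 + 0)*(-1630) = (7 - 1 + 0)*(-1630) = 6*(-1630) = -9780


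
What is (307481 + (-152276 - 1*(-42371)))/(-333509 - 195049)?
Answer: -98788/264279 ≈ -0.37380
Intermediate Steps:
(307481 + (-152276 - 1*(-42371)))/(-333509 - 195049) = (307481 + (-152276 + 42371))/(-528558) = (307481 - 109905)*(-1/528558) = 197576*(-1/528558) = -98788/264279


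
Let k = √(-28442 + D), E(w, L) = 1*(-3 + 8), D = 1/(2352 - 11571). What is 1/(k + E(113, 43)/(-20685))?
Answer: -1816143/213695656910650 - 814989*I*√2417284479981/213695656910650 ≈ -8.4987e-9 - 0.0059295*I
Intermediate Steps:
D = -1/9219 (D = 1/(-9219) = -1/9219 ≈ -0.00010847)
E(w, L) = 5 (E(w, L) = 1*5 = 5)
k = I*√2417284479981/9219 (k = √(-28442 - 1/9219) = √(-262206799/9219) = I*√2417284479981/9219 ≈ 168.65*I)
1/(k + E(113, 43)/(-20685)) = 1/(I*√2417284479981/9219 + 5/(-20685)) = 1/(I*√2417284479981/9219 + 5*(-1/20685)) = 1/(I*√2417284479981/9219 - 1/4137) = 1/(-1/4137 + I*√2417284479981/9219)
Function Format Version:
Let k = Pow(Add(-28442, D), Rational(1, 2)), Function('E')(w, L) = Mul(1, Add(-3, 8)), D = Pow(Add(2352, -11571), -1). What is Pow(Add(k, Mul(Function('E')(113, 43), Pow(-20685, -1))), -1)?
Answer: Add(Rational(-1816143, 213695656910650), Mul(Rational(-814989, 213695656910650), I, Pow(2417284479981, Rational(1, 2)))) ≈ Add(-8.4987e-9, Mul(-0.0059295, I))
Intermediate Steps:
D = Rational(-1, 9219) (D = Pow(-9219, -1) = Rational(-1, 9219) ≈ -0.00010847)
Function('E')(w, L) = 5 (Function('E')(w, L) = Mul(1, 5) = 5)
k = Mul(Rational(1, 9219), I, Pow(2417284479981, Rational(1, 2))) (k = Pow(Add(-28442, Rational(-1, 9219)), Rational(1, 2)) = Pow(Rational(-262206799, 9219), Rational(1, 2)) = Mul(Rational(1, 9219), I, Pow(2417284479981, Rational(1, 2))) ≈ Mul(168.65, I))
Pow(Add(k, Mul(Function('E')(113, 43), Pow(-20685, -1))), -1) = Pow(Add(Mul(Rational(1, 9219), I, Pow(2417284479981, Rational(1, 2))), Mul(5, Pow(-20685, -1))), -1) = Pow(Add(Mul(Rational(1, 9219), I, Pow(2417284479981, Rational(1, 2))), Mul(5, Rational(-1, 20685))), -1) = Pow(Add(Mul(Rational(1, 9219), I, Pow(2417284479981, Rational(1, 2))), Rational(-1, 4137)), -1) = Pow(Add(Rational(-1, 4137), Mul(Rational(1, 9219), I, Pow(2417284479981, Rational(1, 2)))), -1)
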